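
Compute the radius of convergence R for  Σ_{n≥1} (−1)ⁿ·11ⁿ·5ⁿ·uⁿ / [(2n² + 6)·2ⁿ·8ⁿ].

By the ratio test, |a_{n+1}/a_n| = [(2n² + 6)/(2(n+1)² + 6)] · 11·5/(2·8) → 55/16.
The series converges when 55/16 · |u| < 1, giving R = 16/55.

R = 16/55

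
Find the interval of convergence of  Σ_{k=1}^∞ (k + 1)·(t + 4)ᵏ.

The ratio of consecutive coefficients is ((k+1) + 1)/(k + 1) → 1.
Convergence for |t + 4| < 1, so R = 1.
Check t = -3: the terms do not tend to 0, so the series diverges.
When t = -5, the terms do not tend to 0, so the series diverges.

(-5, -3)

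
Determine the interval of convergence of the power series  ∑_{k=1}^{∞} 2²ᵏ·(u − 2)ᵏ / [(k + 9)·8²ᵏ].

Ratio test: |a_{k+1}/a_k| = [(k + 9)/((k+1) + 9)] · 4/64 → 1/16 as k → ∞.
Thus R = 1/(1/16) = 16.
Endpoint u = 18: comparison with the harmonic series Σ 1/k shows the series diverges.
Endpoint u = -14: convergence follows from the alternating series test (terms decrease monotonically to 0).

[-14, 18)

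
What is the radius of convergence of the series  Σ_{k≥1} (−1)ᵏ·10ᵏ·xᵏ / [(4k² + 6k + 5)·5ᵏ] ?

By the ratio test, |a_{k+1}/a_k| = [(4k² + 6k + 5)/(4(k+1)² + 6(k+1) + 5)] · 10/5 → 2.
Thus R = 1/(2) = 1/2.

R = 1/2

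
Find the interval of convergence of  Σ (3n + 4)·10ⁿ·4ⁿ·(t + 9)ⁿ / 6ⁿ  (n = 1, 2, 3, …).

(-183/20, -177/20)

The ratio of consecutive coefficients is [(3(n+1) + 4)/(3n + 4)] · 10·4/6 → 20/3.
Thus R = 1/(20/3) = 3/20.
When t = -177/20, the terms do not tend to 0, so the series diverges.
At t = -183/20: the n-th term does not approach 0; divergence by the term test.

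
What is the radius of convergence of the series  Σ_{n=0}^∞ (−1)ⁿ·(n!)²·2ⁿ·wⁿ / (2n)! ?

R = 2

By the ratio test, |a_{n+1}/a_n| = (n+1)²/[(2n+1)·(2n+2)] · 2 → 1/2.
Thus R = 1/(1/2) = 2.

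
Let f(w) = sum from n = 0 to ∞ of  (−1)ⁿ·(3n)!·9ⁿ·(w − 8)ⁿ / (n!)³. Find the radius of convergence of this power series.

R = 1/243

By the ratio test, |a_{n+1}/a_n| = (3n+1)·(3n+2)·(3n+3)/(n+1)³ · 9 → 243.
The series converges when 243 · |w − 8| < 1, giving R = 1/243.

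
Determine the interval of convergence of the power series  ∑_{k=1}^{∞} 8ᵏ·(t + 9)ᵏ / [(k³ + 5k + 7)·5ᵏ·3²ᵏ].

[-117/8, -27/8]

Ratio test: |a_{k+1}/a_k| = [(k³ + 5k + 7)/((k+1)³ + 5(k+1) + 7)] · 8/(5·9) → 8/45 as k → ∞.
Convergence for |t + 9| · 8/45 < 1, i.e. |t + 9| < 45/8. So R = 45/8.
At t = -27/8: absolute convergence follows by limit comparison with Σ 1/k³.
At t = -117/8: absolute convergence follows by limit comparison with Σ 1/k³.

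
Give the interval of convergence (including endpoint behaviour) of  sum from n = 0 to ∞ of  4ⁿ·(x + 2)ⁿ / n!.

(−∞, ∞)

Ratio test: |a_{n+1}/a_n| = 4 · 1/(n+1) → 0 as n → ∞.
Since the limit is 0 < 1 for every x, the series converges on all of ℝ and R = ∞.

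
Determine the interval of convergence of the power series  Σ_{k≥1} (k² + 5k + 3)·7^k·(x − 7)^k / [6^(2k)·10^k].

By the ratio test, |a_{k+1}/a_k| = [((k+1)² + 5(k+1) + 3)/(k² + 5k + 3)] · 7/(36·10) → 7/360.
Convergence for |x − 7| · 7/360 < 1, i.e. |x − 7| < 360/7. So R = 360/7.
Endpoint x = 409/7: the terms do not tend to 0, so the series diverges.
When x = -311/7, the k-th term does not approach 0; divergence by the term test.

(-311/7, 409/7)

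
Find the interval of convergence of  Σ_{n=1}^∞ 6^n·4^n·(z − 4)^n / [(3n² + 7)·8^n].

[11/3, 13/3]

The ratio of consecutive coefficients is [(3n² + 7)/(3(n+1)² + 7)] · 6·4/8 → 3.
The series converges when 3 · |z − 4| < 1, giving R = 1/3.
When z = 13/3, absolute convergence follows by limit comparison with Σ 1/n².
Check z = 11/3: absolute convergence follows by limit comparison with Σ 1/n².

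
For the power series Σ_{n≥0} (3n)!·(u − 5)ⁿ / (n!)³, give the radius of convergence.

R = 1/27

Ratio test: |a_{n+1}/a_n| = (3n+1)·(3n+2)·(3n+3)/(n+1)³ → 27 as n → ∞.
The series converges when 27 · |u − 5| < 1, giving R = 1/27.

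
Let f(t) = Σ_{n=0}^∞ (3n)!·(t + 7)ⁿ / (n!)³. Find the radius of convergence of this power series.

R = 1/27

Apply the ratio test: |a_{n+1}| / |a_n| = (3n+1)·(3n+2)·(3n+3)/(n+1)³, which tends to 27 as n → ∞.
Thus R = 1/(27) = 1/27.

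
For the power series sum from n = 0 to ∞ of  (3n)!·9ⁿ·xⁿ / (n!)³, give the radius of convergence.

R = 1/243

Apply the ratio test: |a_{n+1}| / |a_n| = (3n+1)·(3n+2)·(3n+3)/(n+1)³ · 9, which tends to 243 as n → ∞.
Thus R = 1/(243) = 1/243.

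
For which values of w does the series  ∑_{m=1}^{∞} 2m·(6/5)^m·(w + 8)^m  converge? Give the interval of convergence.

Apply the ratio test: |a_{m+1}| / |a_m| = [2(m+1)/2m] · 6/5, which tends to 6/5 as m → ∞.
Thus R = 1/(6/5) = 5/6.
Endpoint w = -43/6: the terms have absolute value of order m, which does not tend to 0, so the series diverges by the divergence test.
When w = -53/6, the terms do not tend to 0, so the series diverges.

(-53/6, -43/6)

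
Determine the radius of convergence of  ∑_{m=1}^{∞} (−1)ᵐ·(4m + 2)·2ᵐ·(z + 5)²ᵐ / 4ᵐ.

R = √2

Apply the ratio test: |a_{m+1}| / |a_m| = [(4(m+1) + 2)/(4m + 2)] · 2/4, which tends to 1/2 as m → ∞.
Successive powers of (z + 5) differ by 2, so the series converges when |z + 5|² · 1/2 < 1, i.e. |z + 5| < √(2). So R = √2.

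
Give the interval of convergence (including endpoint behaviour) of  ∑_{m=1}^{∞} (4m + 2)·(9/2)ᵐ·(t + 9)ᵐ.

Apply the ratio test: |a_{m+1}| / |a_m| = [(4(m+1) + 2)/(4m + 2)] · 9/2, which tends to 9/2 as m → ∞.
Thus R = 1/(9/2) = 2/9.
At t = -79/9: the terms do not tend to 0, so the series diverges.
Endpoint t = -83/9: the terms do not tend to 0, so the series diverges.

(-83/9, -79/9)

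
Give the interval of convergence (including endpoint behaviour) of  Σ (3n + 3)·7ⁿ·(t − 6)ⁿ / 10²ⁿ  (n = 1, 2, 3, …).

Apply the ratio test: |a_{n+1}| / |a_n| = [(3(n+1) + 3)/(3n + 3)] · 7/100, which tends to 7/100 as n → ∞.
Hence the series converges for |t − 6| < 1/(7/100) = 100/7, so the radius of convergence is 100/7.
Check t = 142/7: the terms do not tend to 0, so the series diverges.
When t = -58/7, the terms have absolute value of order n, which does not tend to 0, so the series diverges by the divergence test.

(-58/7, 142/7)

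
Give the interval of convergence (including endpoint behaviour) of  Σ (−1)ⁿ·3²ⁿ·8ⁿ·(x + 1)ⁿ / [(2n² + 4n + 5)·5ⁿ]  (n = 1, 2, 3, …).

By the ratio test, |a_{n+1}/a_n| = [(2n² + 4n + 5)/(2(n+1)² + 4(n+1) + 5)] · 9·8/5 → 72/5.
Hence the series converges for |x + 1| < 1/(72/5) = 5/72, so the radius of convergence is 5/72.
Endpoint x = -67/72: absolute convergence follows by limit comparison with Σ 1/n².
At x = -77/72: absolute convergence follows by limit comparison with Σ 1/n².

[-77/72, -67/72]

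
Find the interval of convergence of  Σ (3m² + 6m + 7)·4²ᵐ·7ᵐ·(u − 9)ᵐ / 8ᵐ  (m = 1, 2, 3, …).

Ratio test: |a_{m+1}/a_m| = [(3(m+1)² + 6(m+1) + 7)/(3m² + 6m + 7)] · 16·7/8 → 14 as m → ∞.
The series converges when 14 · |u − 9| < 1, giving R = 1/14.
At u = 127/14: the terms do not tend to 0, so the series diverges.
Check u = 125/14: the terms have absolute value of order m², which does not tend to 0, so the series diverges by the divergence test.

(125/14, 127/14)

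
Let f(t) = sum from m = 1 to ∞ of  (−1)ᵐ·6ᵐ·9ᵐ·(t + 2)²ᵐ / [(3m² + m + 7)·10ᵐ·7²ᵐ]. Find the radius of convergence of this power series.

R = 7√15/9

Ratio test: |a_{m+1}/a_m| = [(3m² + m + 7)/(3(m+1)² + (m+1) + 7)] · 6·9/(10·49) → 27/245 as m → ∞.
Successive powers of (t + 2) differ by 2, so the series converges when |t + 2|² · 27/245 < 1, i.e. |t + 2| < √(245/27). So R = 7√15/9.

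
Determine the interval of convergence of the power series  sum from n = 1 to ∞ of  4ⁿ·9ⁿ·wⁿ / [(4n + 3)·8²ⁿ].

[-16/9, 16/9)

Ratio test: |a_{n+1}/a_n| = [(4n + 3)/(4(n+1) + 3)] · 4·9/64 → 9/16 as n → ∞.
Convergence for |w| · 9/16 < 1, i.e. |w| < 16/9. So R = 16/9.
At w = 16/9: the terms behave like c/n; limit comparison with the harmonic series gives divergence.
When w = -16/9, the terms alternate in sign and decrease monotonically to 0 in absolute value (size ~ c/n), so the alternating series test gives convergence.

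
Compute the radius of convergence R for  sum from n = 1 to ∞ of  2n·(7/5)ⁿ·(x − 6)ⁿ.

R = 5/7

Apply the ratio test: |a_{n+1}| / |a_n| = [2(n+1)/2n] · 7/5, which tends to 7/5 as n → ∞.
Convergence for |x − 6| · 7/5 < 1, i.e. |x − 6| < 5/7. So R = 5/7.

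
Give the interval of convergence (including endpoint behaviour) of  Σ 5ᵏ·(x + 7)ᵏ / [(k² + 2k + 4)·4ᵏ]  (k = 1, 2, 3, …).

[-39/5, -31/5]

By the ratio test, |a_{k+1}/a_k| = [(k² + 2k + 4)/((k+1)² + 2(k+1) + 4)] · 5/4 → 5/4.
Hence the series converges for |x + 7| < 1/(5/4) = 4/5, so the radius of convergence is 4/5.
At x = -31/5: the terms are on the order of 1/k², so the series converges absolutely by comparison with the p-series (p = 2 > 1).
Endpoint x = -39/5: absolute convergence follows by limit comparison with Σ 1/k².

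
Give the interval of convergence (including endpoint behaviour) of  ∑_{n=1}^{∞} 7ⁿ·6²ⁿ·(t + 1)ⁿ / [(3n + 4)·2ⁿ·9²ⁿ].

[-23/14, -5/14)

Ratio test: |a_{n+1}/a_n| = [(3n + 4)/(3(n+1) + 4)] · 7·36/(2·81) → 14/9 as n → ∞.
The series converges when 14/9 · |t + 1| < 1, giving R = 9/14.
At t = -5/14: the terms are asymptotic to a nonzero constant times 1/n, so the series diverges by limit comparison with Σ 1/n.
At t = -23/14: an alternating series whose terms decrease to 0 in absolute value, so it converges by the Leibniz criterion.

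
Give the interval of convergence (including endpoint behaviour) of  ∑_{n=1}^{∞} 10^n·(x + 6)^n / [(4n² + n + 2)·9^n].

[-69/10, -51/10]

The ratio of consecutive coefficients is [(4n² + n + 2)/(4(n+1)² + (n+1) + 2)] · 10/9 → 10/9.
Convergence for |x + 6| · 10/9 < 1, i.e. |x + 6| < 9/10. So R = 9/10.
When x = -51/10, the terms are on the order of 1/n², so the series converges absolutely by comparison with the p-series (p = 2 > 1).
Endpoint x = -69/10: the terms are on the order of 1/n², so the series converges absolutely by comparison with the p-series (p = 2 > 1).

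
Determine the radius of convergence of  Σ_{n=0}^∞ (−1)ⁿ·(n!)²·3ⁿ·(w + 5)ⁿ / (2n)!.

R = 4/3

Apply the ratio test: |a_{n+1}| / |a_n| = (n+1)²/[(2n+1)·(2n+2)] · 3, which tends to 3/4 as n → ∞.
Hence the series converges for |w + 5| < 1/(3/4) = 4/3, so the radius of convergence is 4/3.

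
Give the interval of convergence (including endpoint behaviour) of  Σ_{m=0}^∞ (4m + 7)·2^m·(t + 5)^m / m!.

Apply the ratio test: |a_{m+1}| / |a_m| = (4(m+1) + 7)/(4m + 7) · 2 · 1/(m+1), which tends to 0 as m → ∞.
The ratio tends to 0 regardless of t, hence R = ∞.

(−∞, ∞)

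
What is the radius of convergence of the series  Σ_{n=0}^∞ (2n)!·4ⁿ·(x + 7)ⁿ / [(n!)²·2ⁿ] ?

R = 1/8

By the ratio test, |a_{n+1}/a_n| = (2n+1)·(2n+2)/(n+1)² · 4/2 → 8.
Hence the series converges for |x + 7| < 1/(8) = 1/8, so the radius of convergence is 1/8.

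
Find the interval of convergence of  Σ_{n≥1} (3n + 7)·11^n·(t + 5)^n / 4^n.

By the ratio test, |a_{n+1}/a_n| = [(3(n+1) + 7)/(3n + 7)] · 11/4 → 11/4.
Thus R = 1/(11/4) = 4/11.
At t = -51/11: the terms do not tend to 0, so the series diverges.
Check t = -59/11: the terms have absolute value of order n, which does not tend to 0, so the series diverges by the divergence test.

(-59/11, -51/11)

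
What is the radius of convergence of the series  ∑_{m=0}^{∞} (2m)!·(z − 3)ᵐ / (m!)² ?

R = 1/4

Ratio test: |a_{m+1}/a_m| = (2m+1)·(2m+2)/(m+1)² → 4 as m → ∞.
Hence the series converges for |z − 3| < 1/(4) = 1/4, so the radius of convergence is 1/4.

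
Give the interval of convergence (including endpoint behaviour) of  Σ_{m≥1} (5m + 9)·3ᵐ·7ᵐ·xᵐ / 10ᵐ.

(-10/21, 10/21)

Apply the ratio test: |a_{m+1}| / |a_m| = [(5(m+1) + 9)/(5m + 9)] · 3·7/10, which tends to 21/10 as m → ∞.
The series converges when 21/10 · |x| < 1, giving R = 10/21.
Endpoint x = 10/21: the m-th term does not approach 0; divergence by the term test.
At x = -10/21: the terms have absolute value of order m, which does not tend to 0, so the series diverges by the divergence test.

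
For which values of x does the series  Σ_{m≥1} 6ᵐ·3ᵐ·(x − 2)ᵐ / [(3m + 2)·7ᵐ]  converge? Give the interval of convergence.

[29/18, 43/18)

Ratio test: |a_{m+1}/a_m| = [(3m + 2)/(3(m+1) + 2)] · 6·3/7 → 18/7 as m → ∞.
Convergence for |x − 2| · 18/7 < 1, i.e. |x − 2| < 7/18. So R = 7/18.
When x = 43/18, the terms behave like c/m; limit comparison with the harmonic series gives divergence.
When x = 29/18, the terms alternate in sign and decrease monotonically to 0 in absolute value (size ~ c/m), so the alternating series test gives convergence.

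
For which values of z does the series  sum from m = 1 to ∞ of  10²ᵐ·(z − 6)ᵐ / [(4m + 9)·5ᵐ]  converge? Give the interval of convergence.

Ratio test: |a_{m+1}/a_m| = [(4m + 9)/(4(m+1) + 9)] · 100/5 → 20 as m → ∞.
Convergence for |z − 6| · 20 < 1, i.e. |z − 6| < 1/20. So R = 1/20.
At z = 121/20: the terms behave like c/m; limit comparison with the harmonic series gives divergence.
At z = 119/20: the terms alternate in sign and decrease monotonically to 0 in absolute value (size ~ c/m), so the alternating series test gives convergence.

[119/20, 121/20)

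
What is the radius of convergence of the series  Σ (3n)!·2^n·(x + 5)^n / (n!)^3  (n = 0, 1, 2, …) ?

R = 1/54

The ratio of consecutive coefficients is (3n+1)·(3n+2)·(3n+3)/(n+1)³ · 2 → 54.
Convergence for |x + 5| · 54 < 1, i.e. |x + 5| < 1/54. So R = 1/54.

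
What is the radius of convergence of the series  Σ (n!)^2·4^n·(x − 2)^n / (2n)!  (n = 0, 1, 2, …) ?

R = 1

The ratio of consecutive coefficients is (n+1)²/[(2n+1)·(2n+2)] · 4 → 1.
Hence R = 1.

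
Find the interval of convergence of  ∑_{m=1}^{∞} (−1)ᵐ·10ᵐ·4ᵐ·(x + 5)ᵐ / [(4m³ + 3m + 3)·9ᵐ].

[-209/40, -191/40]

Ratio test: |a_{m+1}/a_m| = [(4m³ + 3m + 3)/(4(m+1)³ + 3(m+1) + 3)] · 10·4/9 → 40/9 as m → ∞.
Convergence for |x + 5| · 40/9 < 1, i.e. |x + 5| < 9/40. So R = 9/40.
At x = -191/40: the series is dominated by a constant times Σ 1/m³, which converges (p = 3 > 1).
At x = -209/40: the terms are on the order of 1/m³, so the series converges absolutely by comparison with the p-series (p = 3 > 1).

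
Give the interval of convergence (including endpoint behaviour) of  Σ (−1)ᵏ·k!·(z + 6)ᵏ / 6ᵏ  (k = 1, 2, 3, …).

{-6}

Ratio test: |a_{k+1}/a_k| = (k+1) · 1/6 → ∞ as k → ∞.
The terms grow without bound for any (z + 6) ≠ 0, so R = 0 (convergence only at z = -6).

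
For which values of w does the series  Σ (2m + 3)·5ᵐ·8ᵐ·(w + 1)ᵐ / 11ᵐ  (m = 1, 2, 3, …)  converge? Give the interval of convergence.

(-51/40, -29/40)

By the ratio test, |a_{m+1}/a_m| = [(2(m+1) + 3)/(2m + 3)] · 5·8/11 → 40/11.
Hence the series converges for |w + 1| < 1/(40/11) = 11/40, so the radius of convergence is 11/40.
Check w = -29/40: the terms have absolute value of order m, which does not tend to 0, so the series diverges by the divergence test.
At w = -51/40: the terms have absolute value of order m, which does not tend to 0, so the series diverges by the divergence test.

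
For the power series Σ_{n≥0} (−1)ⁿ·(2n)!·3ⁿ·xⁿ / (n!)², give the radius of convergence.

R = 1/12

Apply the ratio test: |a_{n+1}| / |a_n| = (2n+1)·(2n+2)/(n+1)² · 3, which tends to 12 as n → ∞.
The series converges when 12 · |x| < 1, giving R = 1/12.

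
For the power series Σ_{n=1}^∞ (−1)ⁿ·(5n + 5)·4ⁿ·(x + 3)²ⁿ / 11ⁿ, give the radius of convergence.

R = √11/2

Apply the ratio test: |a_{n+1}| / |a_n| = [(5(n+1) + 5)/(5n + 5)] · 4/11, which tends to 4/11 as n → ∞.
Since the exponent of (x + 3) increases by 2 each term, convergence requires |x + 3|² < 11/4, hence R = √11/2.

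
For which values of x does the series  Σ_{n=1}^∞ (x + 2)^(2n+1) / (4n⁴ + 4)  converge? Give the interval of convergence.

Apply the ratio test: |a_{n+1}| / |a_n| = (4n⁴ + 4)/(4(n+1)⁴ + 4), which tends to 1 as n → ∞.
Successive powers of (x + 2) differ by 2, so the series converges when |x + 2|² · 1 < 1, i.e. |x + 2| < √(1) = 1. So R = 1.
Check x = -1: the series is dominated by a constant times Σ 1/n⁴, which converges (p = 4 > 1).
When x = -3, the series is dominated by a constant times Σ 1/n⁴, which converges (p = 4 > 1).

[-3, -1]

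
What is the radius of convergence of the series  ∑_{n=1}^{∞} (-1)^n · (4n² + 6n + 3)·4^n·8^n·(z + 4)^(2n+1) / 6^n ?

Ratio test: |a_{n+1}/a_n| = [(4(n+1)² + 6(n+1) + 3)/(4n² + 6n + 3)] · 4·8/6 → 16/3 as n → ∞.
Writing y = (z + 4)², the series in y has radius 3/16, so |z + 4| < √(3/16) and R = √3/4.

R = √3/4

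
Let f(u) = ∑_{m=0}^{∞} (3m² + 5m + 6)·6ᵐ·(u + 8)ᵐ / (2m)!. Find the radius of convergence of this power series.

R = ∞

Ratio test: |a_{m+1}/a_m| = (3(m+1)² + 5(m+1) + 6)/(3m² + 5m + 6) · 6 · 1/[(2m+1)·(2m+2)] → 0 as m → ∞.
The limit is 0, so the series converges for all u; R = ∞.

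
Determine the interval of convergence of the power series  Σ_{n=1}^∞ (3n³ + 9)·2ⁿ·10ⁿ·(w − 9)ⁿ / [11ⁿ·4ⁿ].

The ratio of consecutive coefficients is [(3(n+1)³ + 9)/(3n³ + 9)] · 2·10/(11·4) → 5/11.
Thus R = 1/(5/11) = 11/5.
When w = 56/5, the n-th term does not approach 0; divergence by the term test.
Check w = 34/5: the terms do not tend to 0, so the series diverges.

(34/5, 56/5)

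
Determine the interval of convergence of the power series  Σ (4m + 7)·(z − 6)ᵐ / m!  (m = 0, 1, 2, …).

(−∞, ∞)

By the ratio test, |a_{m+1}/a_m| = (4(m+1) + 7)/(4m + 7) · 1/(m+1) → 0.
Since the limit is 0 < 1 for every z, the series converges on all of ℝ and R = ∞.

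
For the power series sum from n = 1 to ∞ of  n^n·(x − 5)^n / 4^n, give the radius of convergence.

R = 0

By the Cauchy root test, |a_n|^(1/n) = n/4 → ∞.
The root grows without bound, so R = 0 (convergence only at x = 5).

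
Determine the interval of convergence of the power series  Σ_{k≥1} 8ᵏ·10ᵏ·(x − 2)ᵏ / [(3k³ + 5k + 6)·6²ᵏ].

By the ratio test, |a_{k+1}/a_k| = [(3k³ + 5k + 6)/(3(k+1)³ + 5(k+1) + 6)] · 8·10/36 → 20/9.
Convergence for |x − 2| · 20/9 < 1, i.e. |x − 2| < 9/20. So R = 9/20.
When x = 49/20, the terms are on the order of 1/k³, so the series converges absolutely by comparison with the p-series (p = 3 > 1).
Check x = 31/20: absolute convergence follows by limit comparison with Σ 1/k³.

[31/20, 49/20]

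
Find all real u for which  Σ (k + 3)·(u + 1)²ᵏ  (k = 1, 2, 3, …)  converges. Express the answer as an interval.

(-2, 0)

By the ratio test, |a_{k+1}/a_k| = ((k+1) + 3)/(k + 3) → 1.
Writing y = (u + 1)², the series in y has radius 1, so |u + 1| < √(1) = 1 and R = 1.
Check u = 0: the terms do not tend to 0, so the series diverges.
At u = -2: the terms have absolute value of order k, which does not tend to 0, so the series diverges by the divergence test.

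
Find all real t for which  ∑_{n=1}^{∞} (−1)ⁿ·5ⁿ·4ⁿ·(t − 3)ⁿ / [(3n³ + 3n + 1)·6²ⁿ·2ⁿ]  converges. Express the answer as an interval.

[-3/5, 33/5]

By the ratio test, |a_{n+1}/a_n| = [(3n³ + 3n + 1)/(3(n+1)³ + 3(n+1) + 1)] · 5·4/(36·2) → 5/18.
The series converges when 5/18 · |t − 3| < 1, giving R = 18/5.
Endpoint t = 33/5: the terms are on the order of 1/n³, so the series converges absolutely by comparison with the p-series (p = 3 > 1).
Check t = -3/5: the terms are on the order of 1/n³, so the series converges absolutely by comparison with the p-series (p = 3 > 1).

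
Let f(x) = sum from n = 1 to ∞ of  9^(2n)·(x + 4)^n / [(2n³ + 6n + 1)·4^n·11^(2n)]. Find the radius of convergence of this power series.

Ratio test: |a_{n+1}/a_n| = [(2n³ + 6n + 1)/(2(n+1)³ + 6(n+1) + 1)] · 81/(4·121) → 81/484 as n → ∞.
Thus R = 1/(81/484) = 484/81.

R = 484/81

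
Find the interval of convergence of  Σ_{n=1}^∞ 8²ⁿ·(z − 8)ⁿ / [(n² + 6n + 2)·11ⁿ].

[501/64, 523/64]

Ratio test: |a_{n+1}/a_n| = [(n² + 6n + 2)/((n+1)² + 6(n+1) + 2)] · 64/11 → 64/11 as n → ∞.
Hence the series converges for |z − 8| < 1/(64/11) = 11/64, so the radius of convergence is 11/64.
When z = 523/64, the series is dominated by a constant times Σ 1/n², which converges (p = 2 > 1).
When z = 501/64, the series is dominated by a constant times Σ 1/n², which converges (p = 2 > 1).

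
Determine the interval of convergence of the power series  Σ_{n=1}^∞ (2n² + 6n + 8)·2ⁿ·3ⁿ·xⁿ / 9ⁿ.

(-3/2, 3/2)

The ratio of consecutive coefficients is [(2(n+1)² + 6(n+1) + 8)/(2n² + 6n + 8)] · 2·3/9 → 2/3.
The series converges when 2/3 · |x| < 1, giving R = 3/2.
At x = 3/2: the terms do not tend to 0, so the series diverges.
Endpoint x = -3/2: the terms have absolute value of order n², which does not tend to 0, so the series diverges by the divergence test.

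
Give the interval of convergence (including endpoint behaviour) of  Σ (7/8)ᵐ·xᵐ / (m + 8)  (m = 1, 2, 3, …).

[-8/7, 8/7)

Apply the ratio test: |a_{m+1}| / |a_m| = [(m + 8)/((m+1) + 8)] · 7/8, which tends to 7/8 as m → ∞.
Convergence for |x| · 7/8 < 1, i.e. |x| < 8/7. So R = 8/7.
At x = 8/7: the terms behave like c/m; limit comparison with the harmonic series gives divergence.
At x = -8/7: an alternating series whose terms decrease to 0 in absolute value, so it converges by the Leibniz criterion.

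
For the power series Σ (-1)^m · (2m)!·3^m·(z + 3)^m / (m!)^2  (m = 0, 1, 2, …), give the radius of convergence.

Apply the ratio test: |a_{m+1}| / |a_m| = (2m+1)·(2m+2)/(m+1)² · 3, which tends to 12 as m → ∞.
The series converges when 12 · |z + 3| < 1, giving R = 1/12.

R = 1/12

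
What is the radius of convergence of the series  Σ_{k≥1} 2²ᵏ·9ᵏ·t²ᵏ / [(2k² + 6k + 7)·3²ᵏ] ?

R = 1/2

Apply the ratio test: |a_{k+1}| / |a_k| = [(2k² + 6k + 7)/(2(k+1)² + 6(k+1) + 7)] · 4·9/9, which tends to 4 as k → ∞.
Successive powers of t differ by 2, so the series converges when |t|² · 4 < 1, i.e. |t| < √(1/4) = 1/2. So R = 1/2.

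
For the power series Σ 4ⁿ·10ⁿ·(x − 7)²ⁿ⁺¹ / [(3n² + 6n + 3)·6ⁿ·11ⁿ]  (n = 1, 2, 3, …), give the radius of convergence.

Apply the ratio test: |a_{n+1}| / |a_n| = [(3n² + 6n + 3)/(3(n+1)² + 6(n+1) + 3)] · 4·10/(6·11), which tends to 20/33 as n → ∞.
Successive powers of (x − 7) differ by 2, so the series converges when |x − 7|² · 20/33 < 1, i.e. |x − 7| < √(33/20). So R = √165/10.

R = √165/10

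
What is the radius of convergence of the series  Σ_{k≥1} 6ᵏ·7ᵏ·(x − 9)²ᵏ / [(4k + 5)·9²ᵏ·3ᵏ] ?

Ratio test: |a_{k+1}/a_k| = [(4k + 5)/(4(k+1) + 5)] · 6·7/(81·3) → 14/81 as k → ∞.
Writing y = (x − 9)², the series in y has radius 81/14, so |x − 9| < √(81/14) and R = 9√14/14.

R = 9√14/14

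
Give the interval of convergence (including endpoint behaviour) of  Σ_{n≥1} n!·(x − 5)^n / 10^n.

The ratio of consecutive coefficients is (n+1) · 1/10 → ∞.
The terms grow without bound for any (x − 5) ≠ 0, so R = 0 (convergence only at x = 5).

{5}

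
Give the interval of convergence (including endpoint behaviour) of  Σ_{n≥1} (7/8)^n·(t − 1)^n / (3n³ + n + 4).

Apply the ratio test: |a_{n+1}| / |a_n| = [(3n³ + n + 4)/(3(n+1)³ + (n+1) + 4)] · 7/8, which tends to 7/8 as n → ∞.
Thus R = 1/(7/8) = 8/7.
Endpoint t = 15/7: the terms are on the order of 1/n³, so the series converges absolutely by comparison with the p-series (p = 3 > 1).
Endpoint t = -1/7: the terms are on the order of 1/n³, so the series converges absolutely by comparison with the p-series (p = 3 > 1).

[-1/7, 15/7]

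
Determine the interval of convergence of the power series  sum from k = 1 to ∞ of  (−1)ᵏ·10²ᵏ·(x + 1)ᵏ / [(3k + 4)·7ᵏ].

(-107/100, -93/100]

Ratio test: |a_{k+1}/a_k| = [(3k + 4)/(3(k+1) + 4)] · 100/7 → 100/7 as k → ∞.
Hence the series converges for |x + 1| < 1/(100/7) = 7/100, so the radius of convergence is 7/100.
At x = -93/100: the terms alternate in sign and decrease monotonically to 0 in absolute value (size ~ c/k), so the alternating series test gives convergence.
Endpoint x = -107/100: comparison with the harmonic series Σ 1/k shows the series diverges.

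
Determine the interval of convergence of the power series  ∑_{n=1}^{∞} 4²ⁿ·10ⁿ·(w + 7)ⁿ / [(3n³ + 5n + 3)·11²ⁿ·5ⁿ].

[-345/32, -103/32]

Apply the ratio test: |a_{n+1}| / |a_n| = [(3n³ + 5n + 3)/(3(n+1)³ + 5(n+1) + 3)] · 16·10/(121·5), which tends to 32/121 as n → ∞.
Thus R = 1/(32/121) = 121/32.
When w = -103/32, absolute convergence follows by limit comparison with Σ 1/n³.
At w = -345/32: the terms are on the order of 1/n³, so the series converges absolutely by comparison with the p-series (p = 3 > 1).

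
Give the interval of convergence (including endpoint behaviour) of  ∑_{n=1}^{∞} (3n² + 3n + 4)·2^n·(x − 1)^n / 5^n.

By the ratio test, |a_{n+1}/a_n| = [(3(n+1)² + 3(n+1) + 4)/(3n² + 3n + 4)] · 2/5 → 2/5.
The series converges when 2/5 · |x − 1| < 1, giving R = 5/2.
When x = 7/2, the terms have absolute value of order n², which does not tend to 0, so the series diverges by the divergence test.
Check x = -3/2: the terms have absolute value of order n², which does not tend to 0, so the series diverges by the divergence test.

(-3/2, 7/2)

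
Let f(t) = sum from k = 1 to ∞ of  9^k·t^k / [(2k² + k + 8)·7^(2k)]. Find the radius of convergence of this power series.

Ratio test: |a_{k+1}/a_k| = [(2k² + k + 8)/(2(k+1)² + (k+1) + 8)] · 9/49 → 9/49 as k → ∞.
Thus R = 1/(9/49) = 49/9.

R = 49/9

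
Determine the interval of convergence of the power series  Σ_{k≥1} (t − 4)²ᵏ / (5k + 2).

(3, 5)

Ratio test: |a_{k+1}/a_k| = (5k + 2)/(5(k+1) + 2) → 1 as k → ∞.
Since the exponent of (t − 4) increases by 2 each term, convergence requires |t − 4|² < 1, hence R = 1.
At t = 5: comparison with the harmonic series Σ 1/k shows the series diverges.
Check t = 3: the terms are asymptotic to a nonzero constant times 1/k, so the series diverges by limit comparison with Σ 1/k.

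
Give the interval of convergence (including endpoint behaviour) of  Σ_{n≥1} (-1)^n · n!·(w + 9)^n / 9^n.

Apply the ratio test: |a_{n+1}| / |a_n| = (n+1) · 1/9, which tends to ∞ as n → ∞.
The terms grow without bound for any (w + 9) ≠ 0, so R = 0 (convergence only at w = -9).

{-9}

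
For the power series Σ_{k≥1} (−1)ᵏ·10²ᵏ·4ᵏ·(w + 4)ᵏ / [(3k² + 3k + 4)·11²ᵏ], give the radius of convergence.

Apply the ratio test: |a_{k+1}| / |a_k| = [(3k² + 3k + 4)/(3(k+1)² + 3(k+1) + 4)] · 100·4/121, which tends to 400/121 as k → ∞.
Hence the series converges for |w + 4| < 1/(400/121) = 121/400, so the radius of convergence is 121/400.

R = 121/400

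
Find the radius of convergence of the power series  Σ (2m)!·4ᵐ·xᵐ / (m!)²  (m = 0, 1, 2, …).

R = 1/16

By the ratio test, |a_{m+1}/a_m| = (2m+1)·(2m+2)/(m+1)² · 4 → 16.
The series converges when 16 · |x| < 1, giving R = 1/16.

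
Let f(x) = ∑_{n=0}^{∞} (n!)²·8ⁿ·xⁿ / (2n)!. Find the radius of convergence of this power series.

Ratio test: |a_{n+1}/a_n| = (n+1)²/[(2n+1)·(2n+2)] · 8 → 2 as n → ∞.
Convergence for |x| · 2 < 1, i.e. |x| < 1/2. So R = 1/2.

R = 1/2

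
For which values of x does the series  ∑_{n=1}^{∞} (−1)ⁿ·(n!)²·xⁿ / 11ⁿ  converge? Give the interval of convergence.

{0}

By the ratio test, |a_{n+1}/a_n| = (n+1)² · 1/11 → ∞.
The terms grow without bound for any x ≠ 0, so R = 0 (convergence only at x = 0).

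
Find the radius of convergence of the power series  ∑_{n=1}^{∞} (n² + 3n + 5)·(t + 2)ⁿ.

R = 1

By the ratio test, |a_{n+1}/a_n| = ((n+1)² + 3(n+1) + 5)/(n² + 3n + 5) → 1.
So the series converges when |t + 2| < 1 and diverges when |t + 2| > 1; R = 1.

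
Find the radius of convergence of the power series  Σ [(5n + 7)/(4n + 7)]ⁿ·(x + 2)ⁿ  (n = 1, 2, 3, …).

R = 4/5

By the Cauchy root test, |a_n|^(1/n) = (5n + 7)/(4n + 7) → 5/4.
Thus R = 1/(5/4) = 4/5.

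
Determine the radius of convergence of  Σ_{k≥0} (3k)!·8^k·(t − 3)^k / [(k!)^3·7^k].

Apply the ratio test: |a_{k+1}| / |a_k| = (3k+1)·(3k+2)·(3k+3)/(k+1)³ · 8/7, which tends to 216/7 as k → ∞.
The series converges when 216/7 · |t − 3| < 1, giving R = 7/216.

R = 7/216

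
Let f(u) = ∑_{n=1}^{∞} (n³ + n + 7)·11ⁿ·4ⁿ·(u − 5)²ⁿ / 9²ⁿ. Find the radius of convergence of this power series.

The ratio of consecutive coefficients is [((n+1)³ + (n+1) + 7)/(n³ + n + 7)] · 11·4/81 → 44/81.
Writing y = (u − 5)², the series in y has radius 81/44, so |u − 5| < √(81/44) and R = 9√11/22.

R = 9√11/22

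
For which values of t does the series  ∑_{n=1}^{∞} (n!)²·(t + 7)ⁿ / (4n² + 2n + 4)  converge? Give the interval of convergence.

The ratio of consecutive coefficients is (n+1)² · (4n² + 2n + 4)/(4(n+1)² + 2(n+1) + 4) → ∞.
Since the ratio → ∞, the series diverges for every t ≠ -7, and R = 0.

{-7}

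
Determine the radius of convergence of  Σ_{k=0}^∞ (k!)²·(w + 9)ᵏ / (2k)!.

R = 4

Apply the ratio test: |a_{k+1}| / |a_k| = (k+1)²/[(2k+1)·(2k+2)], which tends to 1/4 as k → ∞.
The series converges when 1/4 · |w + 9| < 1, giving R = 4.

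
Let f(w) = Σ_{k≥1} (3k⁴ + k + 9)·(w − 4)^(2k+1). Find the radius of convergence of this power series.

R = 1

The ratio of consecutive coefficients is (3(k+1)⁴ + (k+1) + 9)/(3k⁴ + k + 9) → 1.
Since the exponent of (w − 4) increases by 2 each term, convergence requires |w − 4|² < 1, hence R = 1.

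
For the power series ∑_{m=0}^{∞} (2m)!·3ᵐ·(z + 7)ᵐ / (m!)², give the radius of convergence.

R = 1/12

By the ratio test, |a_{m+1}/a_m| = (2m+1)·(2m+2)/(m+1)² · 3 → 12.
The series converges when 12 · |z + 7| < 1, giving R = 1/12.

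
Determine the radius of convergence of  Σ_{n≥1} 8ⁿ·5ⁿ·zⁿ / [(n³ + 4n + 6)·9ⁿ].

R = 9/40

Apply the ratio test: |a_{n+1}| / |a_n| = [(n³ + 4n + 6)/((n+1)³ + 4(n+1) + 6)] · 8·5/9, which tends to 40/9 as n → ∞.
Convergence for |z| · 40/9 < 1, i.e. |z| < 9/40. So R = 9/40.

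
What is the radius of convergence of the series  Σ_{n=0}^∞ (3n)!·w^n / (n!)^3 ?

The ratio of consecutive coefficients is (3n+1)·(3n+2)·(3n+3)/(n+1)³ → 27.
Thus R = 1/(27) = 1/27.

R = 1/27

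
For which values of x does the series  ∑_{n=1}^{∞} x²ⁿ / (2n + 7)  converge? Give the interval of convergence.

By the ratio test, |a_{n+1}/a_n| = (2n + 7)/(2(n+1) + 7) → 1.
Since the exponent of x increases by 2 each term, convergence requires |x|² < 1, hence R = 1.
Check x = 1: the terms behave like c/n; limit comparison with the harmonic series gives divergence.
At x = -1: comparison with the harmonic series Σ 1/n shows the series diverges.

(-1, 1)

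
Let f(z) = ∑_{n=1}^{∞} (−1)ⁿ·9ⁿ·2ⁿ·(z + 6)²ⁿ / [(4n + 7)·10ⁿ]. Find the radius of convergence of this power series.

Ratio test: |a_{n+1}/a_n| = [(4n + 7)/(4(n+1) + 7)] · 9·2/10 → 9/5 as n → ∞.
Since the exponent of (z + 6) increases by 2 each term, convergence requires |z + 6|² < 5/9, hence R = √5/3.

R = √5/3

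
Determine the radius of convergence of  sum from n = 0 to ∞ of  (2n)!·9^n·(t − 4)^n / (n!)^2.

By the ratio test, |a_{n+1}/a_n| = (2n+1)·(2n+2)/(n+1)² · 9 → 36.
Convergence for |t − 4| · 36 < 1, i.e. |t − 4| < 1/36. So R = 1/36.

R = 1/36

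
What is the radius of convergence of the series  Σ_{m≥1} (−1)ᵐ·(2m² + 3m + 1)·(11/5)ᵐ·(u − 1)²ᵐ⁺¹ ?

Apply the ratio test: |a_{m+1}| / |a_m| = [(2(m+1)² + 3(m+1) + 1)/(2m² + 3m + 1)] · 11/5, which tends to 11/5 as m → ∞.
Writing y = (u − 1)², the series in y has radius 5/11, so |u − 1| < √(5/11) and R = √55/11.

R = √55/11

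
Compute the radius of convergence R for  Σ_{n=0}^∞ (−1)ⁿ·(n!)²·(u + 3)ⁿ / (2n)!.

R = 4

The ratio of consecutive coefficients is (n+1)²/[(2n+1)·(2n+2)] → 1/4.
Hence the series converges for |u + 3| < 1/(1/4) = 4, so the radius of convergence is 4.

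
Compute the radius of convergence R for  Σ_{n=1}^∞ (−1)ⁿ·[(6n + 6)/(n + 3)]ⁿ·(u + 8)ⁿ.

R = 1/6

Applying the root test, |a_n|^(1/n) = (6n + 6)/(n + 3) → 6.
The series converges when 6 · |u + 8| < 1, giving R = 1/6.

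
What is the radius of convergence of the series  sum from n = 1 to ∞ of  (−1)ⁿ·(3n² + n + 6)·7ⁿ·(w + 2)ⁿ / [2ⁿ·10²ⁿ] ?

Ratio test: |a_{n+1}/a_n| = [(3(n+1)² + (n+1) + 6)/(3n² + n + 6)] · 7/(2·100) → 7/200 as n → ∞.
The series converges when 7/200 · |w + 2| < 1, giving R = 200/7.

R = 200/7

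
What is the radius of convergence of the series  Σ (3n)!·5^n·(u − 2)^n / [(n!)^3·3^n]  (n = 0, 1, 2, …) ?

Apply the ratio test: |a_{n+1}| / |a_n| = (3n+1)·(3n+2)·(3n+3)/(n+1)³ · 5/3, which tends to 45 as n → ∞.
The series converges when 45 · |u − 2| < 1, giving R = 1/45.

R = 1/45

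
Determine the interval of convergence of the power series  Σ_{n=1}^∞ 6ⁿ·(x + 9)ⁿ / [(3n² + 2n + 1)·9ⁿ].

[-21/2, -15/2]

By the ratio test, |a_{n+1}/a_n| = [(3n² + 2n + 1)/(3(n+1)² + 2(n+1) + 1)] · 6/9 → 2/3.
Hence the series converges for |x + 9| < 1/(2/3) = 3/2, so the radius of convergence is 3/2.
Check x = -15/2: absolute convergence follows by limit comparison with Σ 1/n².
At x = -21/2: absolute convergence follows by limit comparison with Σ 1/n².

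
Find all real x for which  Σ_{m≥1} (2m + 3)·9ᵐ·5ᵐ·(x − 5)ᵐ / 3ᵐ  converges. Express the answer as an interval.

Ratio test: |a_{m+1}/a_m| = [(2(m+1) + 3)/(2m + 3)] · 9·5/3 → 15 as m → ∞.
Thus R = 1/(15) = 1/15.
Check x = 76/15: the terms do not tend to 0, so the series diverges.
Check x = 74/15: the terms have absolute value of order m, which does not tend to 0, so the series diverges by the divergence test.

(74/15, 76/15)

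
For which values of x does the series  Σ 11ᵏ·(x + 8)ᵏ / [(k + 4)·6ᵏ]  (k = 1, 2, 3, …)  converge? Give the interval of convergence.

The ratio of consecutive coefficients is [(k + 4)/((k+1) + 4)] · 11/6 → 11/6.
Thus R = 1/(11/6) = 6/11.
Endpoint x = -82/11: the terms behave like c/k; limit comparison with the harmonic series gives divergence.
Check x = -94/11: the terms alternate in sign and decrease monotonically to 0 in absolute value (size ~ c/k), so the alternating series test gives convergence.

[-94/11, -82/11)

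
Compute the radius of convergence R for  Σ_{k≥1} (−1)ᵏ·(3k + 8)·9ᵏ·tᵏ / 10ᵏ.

R = 10/9

The ratio of consecutive coefficients is [(3(k+1) + 8)/(3k + 8)] · 9/10 → 9/10.
Thus R = 1/(9/10) = 10/9.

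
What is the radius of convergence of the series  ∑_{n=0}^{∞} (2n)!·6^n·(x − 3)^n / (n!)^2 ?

Apply the ratio test: |a_{n+1}| / |a_n| = (2n+1)·(2n+2)/(n+1)² · 6, which tends to 24 as n → ∞.
Hence the series converges for |x − 3| < 1/(24) = 1/24, so the radius of convergence is 1/24.

R = 1/24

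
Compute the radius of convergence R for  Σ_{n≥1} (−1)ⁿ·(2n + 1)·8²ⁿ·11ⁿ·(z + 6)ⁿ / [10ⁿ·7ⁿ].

By the ratio test, |a_{n+1}/a_n| = [(2(n+1) + 1)/(2n + 1)] · 64·11/(10·7) → 352/35.
Convergence for |z + 6| · 352/35 < 1, i.e. |z + 6| < 35/352. So R = 35/352.

R = 35/352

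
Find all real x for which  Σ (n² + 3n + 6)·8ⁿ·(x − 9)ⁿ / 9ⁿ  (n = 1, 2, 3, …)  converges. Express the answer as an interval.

Ratio test: |a_{n+1}/a_n| = [((n+1)² + 3(n+1) + 6)/(n² + 3n + 6)] · 8/9 → 8/9 as n → ∞.
Hence the series converges for |x − 9| < 1/(8/9) = 9/8, so the radius of convergence is 9/8.
Check x = 81/8: the terms do not tend to 0, so the series diverges.
When x = 63/8, the terms have absolute value of order n², which does not tend to 0, so the series diverges by the divergence test.

(63/8, 81/8)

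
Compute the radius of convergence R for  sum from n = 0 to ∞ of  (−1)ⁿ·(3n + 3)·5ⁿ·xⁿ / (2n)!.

R = ∞

The ratio of consecutive coefficients is (3(n+1) + 3)/(3n + 3) · 5 · 1/[(2n+1)·(2n+2)] → 0.
The ratio tends to 0 regardless of x, hence R = ∞.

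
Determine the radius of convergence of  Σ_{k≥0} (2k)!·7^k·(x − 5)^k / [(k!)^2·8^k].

R = 2/7

Apply the ratio test: |a_{k+1}| / |a_k| = (2k+1)·(2k+2)/(k+1)² · 7/8, which tends to 7/2 as k → ∞.
Thus R = 1/(7/2) = 2/7.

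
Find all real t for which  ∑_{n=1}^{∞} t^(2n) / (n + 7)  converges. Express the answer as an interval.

(-1, 1)

Ratio test: |a_{n+1}/a_n| = (n + 7)/((n+1) + 7) → 1 as n → ∞.
Writing y = t², the series in y has radius 1, so |t| < √(1) = 1 and R = 1.
Check t = 1: the terms behave like c/n; limit comparison with the harmonic series gives divergence.
Endpoint t = -1: comparison with the harmonic series Σ 1/n shows the series diverges.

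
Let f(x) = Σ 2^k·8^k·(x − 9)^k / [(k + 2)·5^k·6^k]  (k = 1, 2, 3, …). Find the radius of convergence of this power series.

R = 15/8

Apply the ratio test: |a_{k+1}| / |a_k| = [(k + 2)/((k+1) + 2)] · 2·8/(5·6), which tends to 8/15 as k → ∞.
The series converges when 8/15 · |x − 9| < 1, giving R = 15/8.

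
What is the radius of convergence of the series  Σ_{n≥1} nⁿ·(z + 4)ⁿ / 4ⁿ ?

R = 0

Applying the root test, |a_n|^(1/n) = n/4 → ∞.
The root grows without bound, so R = 0 (convergence only at z = -4).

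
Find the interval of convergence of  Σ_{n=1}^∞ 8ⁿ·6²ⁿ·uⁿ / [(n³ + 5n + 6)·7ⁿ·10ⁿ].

[-35/144, 35/144]

Apply the ratio test: |a_{n+1}| / |a_n| = [(n³ + 5n + 6)/((n+1)³ + 5(n+1) + 6)] · 8·36/(7·10), which tends to 144/35 as n → ∞.
Hence the series converges for |u| < 1/(144/35) = 35/144, so the radius of convergence is 35/144.
Endpoint u = 35/144: absolute convergence follows by limit comparison with Σ 1/n³.
At u = -35/144: the terms are on the order of 1/n³, so the series converges absolutely by comparison with the p-series (p = 3 > 1).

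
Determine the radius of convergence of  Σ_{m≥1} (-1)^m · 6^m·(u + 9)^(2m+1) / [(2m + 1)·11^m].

R = √66/6

Apply the ratio test: |a_{m+1}| / |a_m| = [(2m + 1)/(2(m+1) + 1)] · 6/11, which tends to 6/11 as m → ∞.
Successive powers of (u + 9) differ by 2, so the series converges when |u + 9|² · 6/11 < 1, i.e. |u + 9| < √(11/6). So R = √66/6.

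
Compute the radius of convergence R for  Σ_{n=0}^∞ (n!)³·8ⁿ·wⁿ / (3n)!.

By the ratio test, |a_{n+1}/a_n| = (n+1)³/[(3n+1)·(3n+2)·(3n+3)] · 8 → 8/27.
Hence the series converges for |w| < 1/(8/27) = 27/8, so the radius of convergence is 27/8.

R = 27/8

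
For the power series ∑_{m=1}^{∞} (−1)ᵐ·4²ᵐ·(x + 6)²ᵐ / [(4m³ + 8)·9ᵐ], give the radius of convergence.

R = 3/4

By the ratio test, |a_{m+1}/a_m| = [(4m³ + 8)/(4(m+1)³ + 8)] · 16/9 → 16/9.
Writing y = (x + 6)², the series in y has radius 9/16, so |x + 6| < √(9/16) = 3/4 and R = 3/4.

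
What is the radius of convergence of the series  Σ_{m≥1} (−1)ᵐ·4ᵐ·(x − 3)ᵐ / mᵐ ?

By the Cauchy root test, |a_m|^(1/m) = 4/m → 0.
The limit is 0 for every x, so R = ∞.

R = ∞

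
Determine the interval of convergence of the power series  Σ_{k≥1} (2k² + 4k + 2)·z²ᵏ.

(-1, 1)

Ratio test: |a_{k+1}/a_k| = (2(k+1)² + 4(k+1) + 2)/(2k² + 4k + 2) → 1 as k → ∞.
Successive powers of z differ by 2, so the series converges when |z|² · 1 < 1, i.e. |z| < √(1) = 1. So R = 1.
When z = 1, the terms have absolute value of order k², which does not tend to 0, so the series diverges by the divergence test.
Endpoint z = -1: the terms have absolute value of order k², which does not tend to 0, so the series diverges by the divergence test.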